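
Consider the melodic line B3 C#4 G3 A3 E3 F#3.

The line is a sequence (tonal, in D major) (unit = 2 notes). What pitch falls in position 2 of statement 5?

Grouping in 2s, the 2nd note of each cell is C#4, A3, F#3.
Each moves down a 3rd. Continuing: D3 → B2.

B2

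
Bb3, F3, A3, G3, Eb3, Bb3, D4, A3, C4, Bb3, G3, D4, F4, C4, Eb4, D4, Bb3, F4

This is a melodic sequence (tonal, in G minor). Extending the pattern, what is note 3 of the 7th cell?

F5

Grouping in 6s, the 3rd note of each cell is A3, C4, Eb4.
Extending up a 3rd: G4 → Bb4 → D5 → F5.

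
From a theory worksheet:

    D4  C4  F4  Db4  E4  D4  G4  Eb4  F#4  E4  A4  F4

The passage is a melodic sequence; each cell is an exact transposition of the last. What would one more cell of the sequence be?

Taking 4-note groups, the heads are D4, E4, F#4: the pattern moves up a 2nd.
So cell 4 is G#4 F#4 B4 G4.

G#4 F#4 B4 G4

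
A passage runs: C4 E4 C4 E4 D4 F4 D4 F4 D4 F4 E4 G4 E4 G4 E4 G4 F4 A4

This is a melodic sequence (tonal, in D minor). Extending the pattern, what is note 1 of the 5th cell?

G4

Grouping in 6s, the 1st note of each cell is C4, D4, E4.
Carrying that up a 2nd forward: F4 → G4.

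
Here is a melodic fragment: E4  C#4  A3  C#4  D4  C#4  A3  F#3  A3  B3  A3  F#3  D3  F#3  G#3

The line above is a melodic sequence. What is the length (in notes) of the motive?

5

15 notes total. Splitting into 3 groups of 5:
E4 C#4 A3 C#4 D4 | C#4 A3 F#3 A3 B3 | A3 F#3 D3 F#3 G#3
Every group is a transposition down a 3rd of the one before; no shorter unit works.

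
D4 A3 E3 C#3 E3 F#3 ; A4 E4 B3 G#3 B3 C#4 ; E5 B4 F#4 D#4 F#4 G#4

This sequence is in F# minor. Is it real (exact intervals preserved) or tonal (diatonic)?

Each cell has the same semitone pattern (-5, -5, -3, 3, 2) — intervals are preserved exactly.
And D#4 lies outside F# minor, so the sequence is real rather than tonal.

real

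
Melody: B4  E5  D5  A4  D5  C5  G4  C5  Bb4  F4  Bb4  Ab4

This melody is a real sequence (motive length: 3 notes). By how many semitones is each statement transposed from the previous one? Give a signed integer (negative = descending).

Unit = 3 notes; the statements start on B4, A4, G4, F4, moving down a 2nd each time.
B4→A4 is 69 − 71 = -2 semitones.

-2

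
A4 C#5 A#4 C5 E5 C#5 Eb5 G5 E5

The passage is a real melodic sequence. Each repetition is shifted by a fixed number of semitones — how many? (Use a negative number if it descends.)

3

Taking 3-note groups, the heads are A4, C5, Eb5: the pattern moves up a 3rd.
A4→C5 is 72 − 69 = 3 semitones.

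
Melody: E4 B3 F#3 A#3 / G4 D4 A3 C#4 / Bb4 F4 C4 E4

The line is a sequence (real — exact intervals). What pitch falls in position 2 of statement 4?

Ab4

Grouping in 4s, the 2nd note of each cell is B3, D4, F4.
From F4, up a 3rd gives Ab4.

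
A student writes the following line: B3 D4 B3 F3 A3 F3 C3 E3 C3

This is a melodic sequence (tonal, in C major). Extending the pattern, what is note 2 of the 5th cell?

F2

With 3-note cells, note 2 of each statement runs D4, A3, E3.
Carrying that down a 4th forward: B2 → F2.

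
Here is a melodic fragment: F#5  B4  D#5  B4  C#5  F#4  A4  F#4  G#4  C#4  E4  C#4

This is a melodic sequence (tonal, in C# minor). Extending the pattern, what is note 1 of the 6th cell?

The unit is 4 notes. Position-1 pitches of the 3 shown cells: F#5, C#5, G#4.
Carrying that down a 4th forward: D#4 → A3 → E3.

E3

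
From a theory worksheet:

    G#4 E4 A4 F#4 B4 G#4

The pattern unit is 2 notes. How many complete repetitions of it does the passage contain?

3

6 notes in groups of 2 gives 6/2 = 3 statements.
Starts: G#4, A4, B4 — each up a 2nd.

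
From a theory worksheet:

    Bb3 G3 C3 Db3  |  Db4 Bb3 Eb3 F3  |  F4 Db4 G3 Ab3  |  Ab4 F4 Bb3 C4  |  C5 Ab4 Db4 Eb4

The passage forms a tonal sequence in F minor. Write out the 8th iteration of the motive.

Bb5 G5 C5 Db5

With a 4-note motive the entries are Bb3, Db4, F4, Ab4, C5, each up a 3rd from the previous.
Continuing the starts: Eb5 → G5 → Bb5.
So cell 8 is Bb5 G5 C5 Db5.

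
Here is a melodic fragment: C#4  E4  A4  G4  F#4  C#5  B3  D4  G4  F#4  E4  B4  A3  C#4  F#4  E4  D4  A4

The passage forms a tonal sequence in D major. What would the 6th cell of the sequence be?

E3 G3 C#4 B3 A3 E4

The 6-note cells begin on C#4, B3, A3 — each down a 2nd from the last.
Carrying on: G3 → F#3 → E3.
Statement 6 starts on E3 and keeps the same diatonic contour: E3 G3 C#4 B3 A3 E4.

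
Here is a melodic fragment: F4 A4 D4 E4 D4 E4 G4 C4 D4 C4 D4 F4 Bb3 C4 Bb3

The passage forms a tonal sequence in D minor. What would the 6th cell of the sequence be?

A3 C4 F3 G3 F3

Taking 5-note groups, the heads are F4, E4, D4: the pattern moves down a 2nd.
Carrying on: C4 → Bb3 → A3.
So cell 6 is A3 C4 F3 G3 F3.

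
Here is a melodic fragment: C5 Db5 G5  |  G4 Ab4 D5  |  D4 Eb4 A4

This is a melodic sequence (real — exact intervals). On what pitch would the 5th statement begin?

E3

Taking 3-note groups, the heads are C5, G4, D4: the pattern moves down a 4th.
Extending the heads down a 4th: A3 → E3.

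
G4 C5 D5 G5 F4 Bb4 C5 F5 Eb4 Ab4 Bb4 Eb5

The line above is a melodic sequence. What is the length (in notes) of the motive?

There are 12 notes; a 4-note unit gives 3 cells:
G4 C5 D5 G5 | F4 Bb4 C5 F5 | Eb4 Ab4 Bb4 Eb5
That's a consistent down a 2nd shift per cell, and no other grouping gives one.

4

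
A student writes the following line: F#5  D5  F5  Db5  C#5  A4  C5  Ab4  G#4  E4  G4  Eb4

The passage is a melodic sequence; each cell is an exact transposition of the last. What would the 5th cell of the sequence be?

A#3 F#3 A3 F3

Unit = 4 notes; the statements start on F#5, C#5, G#4, moving down a 4th each time.
Extending down a 4th: D#4 → A#3.
From A#3 the exact shape gives A#3 F#3 A3 F3.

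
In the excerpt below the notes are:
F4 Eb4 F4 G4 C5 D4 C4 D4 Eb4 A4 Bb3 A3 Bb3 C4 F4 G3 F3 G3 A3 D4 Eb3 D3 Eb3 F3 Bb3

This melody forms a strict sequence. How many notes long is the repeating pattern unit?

25 notes total. Splitting into 5 groups of 5:
F4 Eb4 F4 G4 C5 | D4 C4 D4 Eb4 A4 | Bb3 A3 Bb3 C4 F4 | G3 F3 G3 A3 D4 | Eb3 D3 Eb3 F3 Bb3
That's a consistent down a 3rd shift per cell, and no other grouping gives one.

5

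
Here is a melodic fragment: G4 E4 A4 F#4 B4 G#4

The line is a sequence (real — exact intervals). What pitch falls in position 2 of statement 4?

The unit is 2 notes. Position-2 pitches of the 3 shown cells: E4, F#4, G#4.
Each moves up a 2nd; the next is A#4.

A#4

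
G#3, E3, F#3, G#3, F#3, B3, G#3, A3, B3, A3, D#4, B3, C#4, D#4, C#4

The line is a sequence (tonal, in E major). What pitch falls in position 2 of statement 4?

With 5-note cells, note 2 of each statement runs E3, G#3, B3.
Each moves up a 3rd; the next is D#4.

D#4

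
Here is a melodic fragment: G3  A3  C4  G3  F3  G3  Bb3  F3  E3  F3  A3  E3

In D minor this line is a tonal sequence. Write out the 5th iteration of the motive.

C3 D3 F3 C3

Unit = 4 notes; the statements start on G3, F3, E3, moving down a 2nd each time.
Extending down a 2nd: D3 → C3.
So cell 5 is C3 D3 F3 C3.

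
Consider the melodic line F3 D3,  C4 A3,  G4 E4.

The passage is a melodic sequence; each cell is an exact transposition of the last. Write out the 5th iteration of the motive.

Unit = 2 notes; the statements start on F3, C4, G4, moving up a 5th each time.
Continuing the starts: D5 → A5.
So cell 5 is A5 F#5.

A5 F#5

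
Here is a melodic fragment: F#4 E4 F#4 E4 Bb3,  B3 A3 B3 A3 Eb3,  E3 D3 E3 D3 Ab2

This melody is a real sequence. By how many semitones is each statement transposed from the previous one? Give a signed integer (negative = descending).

-7

The 5-note cells begin on F#4, B3, E3 — each down a 5th from the last.
F#4 to B3 spans -7 semitones.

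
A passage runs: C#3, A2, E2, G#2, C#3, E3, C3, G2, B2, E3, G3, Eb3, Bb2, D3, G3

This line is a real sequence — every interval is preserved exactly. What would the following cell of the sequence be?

Bb3 Gb3 Db3 F3 Bb3

The 5-note cells begin on C#3, E3, G3 — each up a 3rd from the last.
So cell 4 is Bb3 Gb3 Db3 F3 Bb3.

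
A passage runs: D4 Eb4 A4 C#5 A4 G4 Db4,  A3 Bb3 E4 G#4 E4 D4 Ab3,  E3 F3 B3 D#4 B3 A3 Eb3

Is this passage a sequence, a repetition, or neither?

Each 7-note cell is the previous one transposed down a 4th.

sequence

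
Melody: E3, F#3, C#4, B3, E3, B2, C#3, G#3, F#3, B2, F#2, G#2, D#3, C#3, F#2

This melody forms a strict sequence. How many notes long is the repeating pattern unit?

5

There are 15 notes; a 5-note unit gives 3 cells:
E3 F#3 C#4 B3 E3 | B2 C#3 G#3 F#3 B2 | F#2 G#2 D#3 C#3 F#2
That's a consistent down a 4th shift per cell, and no other grouping gives one.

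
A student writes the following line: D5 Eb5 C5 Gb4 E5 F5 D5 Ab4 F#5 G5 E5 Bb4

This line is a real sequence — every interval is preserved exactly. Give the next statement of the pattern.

G#5 A5 F#5 C5

Unit = 4 notes; the statements start on D5, E5, F#5, moving up a 2nd each time.
So cell 4 is G#5 A5 F#5 C5.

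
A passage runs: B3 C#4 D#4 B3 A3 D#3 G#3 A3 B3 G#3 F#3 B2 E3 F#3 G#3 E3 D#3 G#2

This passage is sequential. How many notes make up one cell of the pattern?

Try groups of 6 (3 cells in 18 notes):
B3 C#4 D#4 B3 A3 D#3 | G#3 A3 B3 G#3 F#3 B2 | E3 F#3 G#3 E3 D#3 G#2
Every group is a transposition down a 3rd of the one before; no shorter unit works.

6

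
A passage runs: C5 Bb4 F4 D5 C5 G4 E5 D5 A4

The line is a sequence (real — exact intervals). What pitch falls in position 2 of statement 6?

G#5

With 3-note cells, note 2 of each statement runs Bb4, C5, D5.
Extending up a 2nd: E5 → F#5 → G#5.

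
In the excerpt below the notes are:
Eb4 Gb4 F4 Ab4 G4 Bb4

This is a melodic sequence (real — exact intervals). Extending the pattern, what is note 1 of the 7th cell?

With 2-note cells, note 1 of each statement runs Eb4, F4, G4.
Extending up a 2nd: A4 → B4 → C#5 → D#5.

D#5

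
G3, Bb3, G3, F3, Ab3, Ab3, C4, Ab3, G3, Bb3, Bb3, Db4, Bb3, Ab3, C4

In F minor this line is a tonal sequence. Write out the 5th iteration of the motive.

The 5-note cells begin on G3, Ab3, Bb3 — each up a 2nd from the last.
Continuing the starts: C4 → Db4.
Statement 5 starts on Db4 and keeps the same diatonic contour: Db4 F4 Db4 C4 Eb4.

Db4 F4 Db4 C4 Eb4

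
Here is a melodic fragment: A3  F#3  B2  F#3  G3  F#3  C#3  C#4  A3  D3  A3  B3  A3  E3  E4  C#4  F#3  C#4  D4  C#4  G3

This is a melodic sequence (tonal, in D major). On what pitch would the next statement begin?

Unit = 7 notes; the statements start on A3, C#4, E4, moving up a 3rd each time.
The next head, up a 3rd from E4, is G4.

G4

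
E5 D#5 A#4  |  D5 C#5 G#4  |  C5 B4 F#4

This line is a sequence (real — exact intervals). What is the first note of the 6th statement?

The 3-note cells begin on E5, D5, C5 — each down a 2nd from the last.
Extending the heads down a 2nd: Bb4 → Ab4 → Gb4.

Gb4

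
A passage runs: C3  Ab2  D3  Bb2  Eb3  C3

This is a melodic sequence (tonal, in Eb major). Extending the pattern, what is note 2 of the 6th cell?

F3

With 2-note cells, note 2 of each statement runs Ab2, Bb2, C3.
Each moves up a 2nd. Continuing: D3 → Eb3 → F3.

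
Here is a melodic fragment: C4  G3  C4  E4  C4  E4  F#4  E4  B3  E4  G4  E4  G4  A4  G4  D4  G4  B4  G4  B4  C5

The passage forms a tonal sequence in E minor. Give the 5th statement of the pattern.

Taking 7-note groups, the heads are C4, E4, G4: the pattern moves up a 3rd.
Extending up a 3rd: B4 → D5.
From D5 the diatonic shape gives D5 A4 D5 F#5 D5 F#5 G5.

D5 A4 D5 F#5 D5 F#5 G5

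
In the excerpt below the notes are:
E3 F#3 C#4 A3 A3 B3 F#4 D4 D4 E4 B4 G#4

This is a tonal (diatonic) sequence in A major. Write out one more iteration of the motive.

Unit = 4 notes; the statements start on E3, A3, D4, moving up a 4th each time.
Statement 4 starts on G#4 and keeps the same diatonic contour: G#4 A4 E5 C#5.

G#4 A4 E5 C#5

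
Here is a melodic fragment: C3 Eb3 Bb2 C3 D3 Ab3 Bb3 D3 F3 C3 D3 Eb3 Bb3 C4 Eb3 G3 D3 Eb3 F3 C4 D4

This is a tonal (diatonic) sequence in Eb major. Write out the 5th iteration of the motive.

G3 Bb3 F3 G3 Ab3 Eb4 F4

Unit = 7 notes; the statements start on C3, D3, Eb3, moving up a 2nd each time.
Extending up a 2nd: F3 → G3.
From G3 the diatonic shape gives G3 Bb3 F3 G3 Ab3 Eb4 F4.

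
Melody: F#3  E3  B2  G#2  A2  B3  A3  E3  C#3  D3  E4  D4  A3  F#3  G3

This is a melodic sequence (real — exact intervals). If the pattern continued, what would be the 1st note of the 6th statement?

G5

The unit is 5 notes. Position-1 pitches of the 3 shown cells: F#3, B3, E4.
Each moves up a 4th. Continuing: A4 → D5 → G5.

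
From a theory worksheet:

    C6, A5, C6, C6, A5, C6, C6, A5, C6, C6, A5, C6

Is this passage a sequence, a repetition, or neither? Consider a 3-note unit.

repetition

Each 3-note cell is identical (C6 A5 C6), restated at the same pitch.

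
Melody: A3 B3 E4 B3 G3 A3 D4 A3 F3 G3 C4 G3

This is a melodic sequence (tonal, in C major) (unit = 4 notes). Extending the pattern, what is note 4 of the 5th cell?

E3

Grouping in 4s, the 4th note of each cell is B3, A3, G3.
Carrying that down a 2nd forward: F3 → E3.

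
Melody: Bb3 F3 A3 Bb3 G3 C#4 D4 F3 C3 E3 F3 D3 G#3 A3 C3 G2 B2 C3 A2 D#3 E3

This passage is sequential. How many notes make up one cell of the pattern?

7

There are 21 notes; a 7-note unit gives 3 cells:
Bb3 F3 A3 Bb3 G3 C#4 D4 | F3 C3 E3 F3 D3 G#3 A3 | C3 G2 B2 C3 A2 D#3 E3
Each cell is the previous one down a 4th — so the unit is 7 notes.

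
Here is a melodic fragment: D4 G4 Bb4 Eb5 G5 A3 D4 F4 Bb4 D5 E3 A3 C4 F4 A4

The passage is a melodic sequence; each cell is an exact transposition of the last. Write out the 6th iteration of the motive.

C#2 F#2 A2 D3 F#3

With a 5-note motive the entries are D4, A3, E3, each down a 4th from the previous.
Extending down a 4th: B2 → F#2 → C#2.
So cell 6 is C#2 F#2 A2 D3 F#3.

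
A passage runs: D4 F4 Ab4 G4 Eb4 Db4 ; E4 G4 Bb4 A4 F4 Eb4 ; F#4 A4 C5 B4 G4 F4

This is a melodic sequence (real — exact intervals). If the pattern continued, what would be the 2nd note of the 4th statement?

B4

Grouping in 6s, the 2nd note of each cell is F4, G4, A4.
One more up a 2nd gives B4.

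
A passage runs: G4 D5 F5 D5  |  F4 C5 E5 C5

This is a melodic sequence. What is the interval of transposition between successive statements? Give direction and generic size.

down a 2nd

Taking 4-note groups, the heads are G4, F4: the pattern moves down a 2nd.
G4 to F4 is down a 2nd.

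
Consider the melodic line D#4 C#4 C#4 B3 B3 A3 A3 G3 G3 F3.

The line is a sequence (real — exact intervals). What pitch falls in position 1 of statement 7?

With 2-note cells, note 1 of each statement runs D#4, C#4, B3, A3, G3.
Extending down a 2nd: F3 → Eb3.

Eb3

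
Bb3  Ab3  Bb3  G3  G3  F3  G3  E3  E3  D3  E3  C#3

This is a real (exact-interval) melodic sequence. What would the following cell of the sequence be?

Taking 4-note groups, the heads are Bb3, G3, E3: the pattern moves down a 3rd.
From C#3 the exact shape gives C#3 B2 C#3 A#2.

C#3 B2 C#3 A#2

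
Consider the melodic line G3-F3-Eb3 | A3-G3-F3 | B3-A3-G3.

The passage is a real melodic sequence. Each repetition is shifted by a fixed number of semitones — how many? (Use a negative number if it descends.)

With a 3-note motive the entries are G3, A3, B3, each up a 2nd from the previous.
G3 to A3 spans +2 semitones.

2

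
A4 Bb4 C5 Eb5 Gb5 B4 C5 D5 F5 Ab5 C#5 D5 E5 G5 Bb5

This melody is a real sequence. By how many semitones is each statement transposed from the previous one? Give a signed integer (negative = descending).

With a 5-note motive the entries are A4, B4, C#5, each up a 2nd from the previous.
A4 to B4 spans +2 semitones.

2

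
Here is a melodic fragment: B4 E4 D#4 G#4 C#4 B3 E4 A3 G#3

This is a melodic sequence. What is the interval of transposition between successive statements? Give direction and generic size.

Unit = 3 notes; the statements start on B4, G#4, E4, moving down a 3rd each time.
B4 to G#4 is down a 3rd.

down a 3rd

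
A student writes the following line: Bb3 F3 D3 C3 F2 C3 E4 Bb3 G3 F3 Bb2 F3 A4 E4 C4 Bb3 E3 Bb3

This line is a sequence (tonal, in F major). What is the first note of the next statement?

Taking 6-note groups, the heads are Bb3, E4, A4: the pattern moves up a 4th.
The next head, up a 4th from A4, is D5.

D5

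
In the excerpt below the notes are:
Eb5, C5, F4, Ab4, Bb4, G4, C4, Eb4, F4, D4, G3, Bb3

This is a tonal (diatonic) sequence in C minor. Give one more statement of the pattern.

With a 4-note motive the entries are Eb5, Bb4, F4, each down a 4th from the previous.
From C4 the diatonic shape gives C4 Ab3 D3 F3.

C4 Ab3 D3 F3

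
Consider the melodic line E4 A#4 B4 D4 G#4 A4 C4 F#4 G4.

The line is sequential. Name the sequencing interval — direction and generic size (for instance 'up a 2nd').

down a 2nd

Taking 3-note groups, the heads are E4, D4, C4: the pattern moves down a 2nd.
From E4 to D4: down a 2nd.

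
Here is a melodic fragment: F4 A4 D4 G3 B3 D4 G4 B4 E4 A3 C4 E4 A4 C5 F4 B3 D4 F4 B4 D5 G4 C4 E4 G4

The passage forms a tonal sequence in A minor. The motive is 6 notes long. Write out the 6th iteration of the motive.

The 6-note cells begin on F4, G4, A4, B4 — each up a 2nd from the last.
Carrying on: C5 → D5.
So cell 6 is D5 F5 B4 E4 G4 B4.

D5 F5 B4 E4 G4 B4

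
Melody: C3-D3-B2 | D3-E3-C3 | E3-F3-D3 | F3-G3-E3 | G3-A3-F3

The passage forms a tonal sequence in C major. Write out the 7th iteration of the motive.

B3 C4 A3

Unit = 3 notes; the statements start on C3, D3, E3, F3, G3, moving up a 2nd each time.
Carrying on: A3 → B3.
From B3 the diatonic shape gives B3 C4 A3.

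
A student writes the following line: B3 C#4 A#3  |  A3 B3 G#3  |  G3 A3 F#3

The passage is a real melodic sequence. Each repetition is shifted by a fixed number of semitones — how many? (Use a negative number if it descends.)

-2

Unit = 3 notes; the statements start on B3, A3, G3, moving down a 2nd each time.
B3→A3 is 57 − 59 = -2 semitones.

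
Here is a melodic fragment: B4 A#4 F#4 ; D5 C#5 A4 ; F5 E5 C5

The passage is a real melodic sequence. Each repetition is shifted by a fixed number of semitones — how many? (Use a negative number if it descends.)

With a 3-note motive the entries are B4, D5, F5, each up a 3rd from the previous.
B4 to D5 spans +3 semitones.

3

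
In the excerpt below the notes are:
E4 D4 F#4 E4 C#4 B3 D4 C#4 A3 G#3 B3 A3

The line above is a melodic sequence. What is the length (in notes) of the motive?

12 notes total. Splitting into 3 groups of 4:
E4 D4 F#4 E4 | C#4 B3 D4 C#4 | A3 G#3 B3 A3
That's a consistent down a 3rd shift per cell, and no other grouping gives one.

4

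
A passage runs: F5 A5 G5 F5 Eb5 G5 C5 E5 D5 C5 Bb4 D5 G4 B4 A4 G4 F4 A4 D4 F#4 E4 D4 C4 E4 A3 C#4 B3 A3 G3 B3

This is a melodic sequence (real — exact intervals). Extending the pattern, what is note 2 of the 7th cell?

Grouping in 6s, the 2nd note of each cell is A5, E5, B4, F#4, C#4.
Carrying that down a 4th forward: G#3 → D#3.

D#3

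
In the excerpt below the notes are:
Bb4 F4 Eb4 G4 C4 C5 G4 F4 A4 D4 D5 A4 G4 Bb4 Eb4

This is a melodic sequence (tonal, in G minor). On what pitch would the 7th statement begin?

With a 5-note motive the entries are Bb4, C5, D5, each up a 2nd from the previous.
Extending the heads up a 2nd: Eb5 → F5 → G5 → A5.

A5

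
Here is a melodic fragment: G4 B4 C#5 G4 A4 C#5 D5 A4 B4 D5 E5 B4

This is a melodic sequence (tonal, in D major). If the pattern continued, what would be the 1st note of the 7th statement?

F#5

With 4-note cells, note 1 of each statement runs G4, A4, B4.
Carrying that up a 2nd forward: C#5 → D5 → E5 → F#5.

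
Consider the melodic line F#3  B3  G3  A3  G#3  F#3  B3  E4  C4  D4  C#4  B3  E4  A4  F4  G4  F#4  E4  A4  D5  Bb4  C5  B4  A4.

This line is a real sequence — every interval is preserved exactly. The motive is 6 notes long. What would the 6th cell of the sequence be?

Taking 6-note groups, the heads are F#3, B3, E4, A4: the pattern moves up a 4th.
Continuing the starts: D5 → G5.
Statement 6 starts on G5 and keeps the same exact contour: G5 C6 Ab5 Bb5 A5 G5.

G5 C6 Ab5 Bb5 A5 G5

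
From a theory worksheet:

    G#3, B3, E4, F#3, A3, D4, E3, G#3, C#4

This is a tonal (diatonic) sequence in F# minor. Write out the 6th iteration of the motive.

B2 D3 G#3

The 3-note cells begin on G#3, F#3, E3 — each down a 2nd from the last.
Continuing the starts: D3 → C#3 → B2.
So cell 6 is B2 D3 G#3.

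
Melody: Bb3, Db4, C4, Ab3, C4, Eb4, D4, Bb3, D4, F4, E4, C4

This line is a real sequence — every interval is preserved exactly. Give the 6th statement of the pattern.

Unit = 4 notes; the statements start on Bb3, C4, D4, moving up a 2nd each time.
Continuing the starts: E4 → F#4 → G#4.
Statement 6 starts on G#4 and keeps the same exact contour: G#4 B4 A#4 F#4.

G#4 B4 A#4 F#4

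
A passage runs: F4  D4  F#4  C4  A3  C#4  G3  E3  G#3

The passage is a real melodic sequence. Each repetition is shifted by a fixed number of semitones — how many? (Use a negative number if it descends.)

Unit = 3 notes; the statements start on F4, C4, G3, moving down a 4th each time.
F4 to C4 spans -5 semitones.

-5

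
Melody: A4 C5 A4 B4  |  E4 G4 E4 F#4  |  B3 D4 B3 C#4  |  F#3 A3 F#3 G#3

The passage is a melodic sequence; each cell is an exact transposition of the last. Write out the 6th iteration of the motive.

G#2 B2 G#2 A#2

The 4-note cells begin on A4, E4, B3, F#3 — each down a 4th from the last.
Extending down a 4th: C#3 → G#2.
From G#2 the exact shape gives G#2 B2 G#2 A#2.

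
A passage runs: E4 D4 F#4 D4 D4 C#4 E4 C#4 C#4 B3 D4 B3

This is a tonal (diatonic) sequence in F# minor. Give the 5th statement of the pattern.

A3 G#3 B3 G#3

Unit = 4 notes; the statements start on E4, D4, C#4, moving down a 2nd each time.
Extending down a 2nd: B3 → A3.
So cell 5 is A3 G#3 B3 G#3.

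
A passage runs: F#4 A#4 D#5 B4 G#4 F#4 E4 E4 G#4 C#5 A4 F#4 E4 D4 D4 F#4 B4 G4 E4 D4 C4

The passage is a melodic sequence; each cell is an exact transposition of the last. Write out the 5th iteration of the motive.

Unit = 7 notes; the statements start on F#4, E4, D4, moving down a 2nd each time.
Extending down a 2nd: C4 → Bb3.
From Bb3 the exact shape gives Bb3 D4 G4 Eb4 C4 Bb3 Ab3.

Bb3 D4 G4 Eb4 C4 Bb3 Ab3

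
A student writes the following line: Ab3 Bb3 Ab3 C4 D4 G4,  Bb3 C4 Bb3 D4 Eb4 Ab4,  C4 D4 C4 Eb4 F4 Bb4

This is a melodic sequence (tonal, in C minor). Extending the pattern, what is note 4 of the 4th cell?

F4

Grouping in 6s, the 4th note of each cell is C4, D4, Eb4.
Each moves up a 2nd; the next is F4.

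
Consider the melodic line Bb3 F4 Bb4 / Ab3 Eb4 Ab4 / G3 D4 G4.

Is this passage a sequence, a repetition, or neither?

sequence

Each 3-note cell is the previous one transposed down a 2nd.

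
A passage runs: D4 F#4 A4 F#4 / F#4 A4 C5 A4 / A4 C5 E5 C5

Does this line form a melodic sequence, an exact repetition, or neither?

sequence

Each 4-note cell is the previous one transposed up a 3rd.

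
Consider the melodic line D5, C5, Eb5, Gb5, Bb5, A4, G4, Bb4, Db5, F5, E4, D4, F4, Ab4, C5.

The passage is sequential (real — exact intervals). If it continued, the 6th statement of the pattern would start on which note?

C#3

Unit = 5 notes; the statements start on D5, A4, E4, moving down a 4th each time.
Extending the heads down a 4th: B3 → F#3 → C#3.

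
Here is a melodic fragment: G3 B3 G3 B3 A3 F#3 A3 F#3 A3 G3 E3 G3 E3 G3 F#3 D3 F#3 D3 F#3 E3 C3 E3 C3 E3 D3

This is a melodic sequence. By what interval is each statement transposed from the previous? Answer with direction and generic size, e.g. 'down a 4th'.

down a 2nd

The 5-note cells begin on G3, F#3, E3, D3, C3 — each down a 2nd from the last.
G3 to F#3 is down a 2nd.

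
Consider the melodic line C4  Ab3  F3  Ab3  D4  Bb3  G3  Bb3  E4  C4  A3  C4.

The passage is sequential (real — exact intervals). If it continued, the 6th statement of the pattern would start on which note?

Taking 4-note groups, the heads are C4, D4, E4: the pattern moves up a 2nd.
Extending the heads up a 2nd: F#4 → G#4 → A#4.

A#4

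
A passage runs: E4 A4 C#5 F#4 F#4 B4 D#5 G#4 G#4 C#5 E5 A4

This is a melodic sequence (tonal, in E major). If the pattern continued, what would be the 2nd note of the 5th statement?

E5

The unit is 4 notes. Position-2 pitches of the 3 shown cells: A4, B4, C#5.
Each moves up a 2nd. Continuing: D#5 → E5.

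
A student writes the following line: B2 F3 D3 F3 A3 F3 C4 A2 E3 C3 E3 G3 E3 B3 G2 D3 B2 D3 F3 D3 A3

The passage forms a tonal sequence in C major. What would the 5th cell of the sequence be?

With a 7-note motive the entries are B2, A2, G2, each down a 2nd from the previous.
Continuing the starts: F2 → E2.
Statement 5 starts on E2 and keeps the same diatonic contour: E2 B2 G2 B2 D3 B2 F3.

E2 B2 G2 B2 D3 B2 F3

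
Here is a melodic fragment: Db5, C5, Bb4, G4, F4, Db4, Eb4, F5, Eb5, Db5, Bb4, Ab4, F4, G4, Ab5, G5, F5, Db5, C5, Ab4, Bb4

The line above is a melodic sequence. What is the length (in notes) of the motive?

7

21 notes total. Splitting into 3 groups of 7:
Db5 C5 Bb4 G4 F4 Db4 Eb4 | F5 Eb5 Db5 Bb4 Ab4 F4 G4 | Ab5 G5 F5 Db5 C5 Ab4 Bb4
That's a consistent up a 3rd shift per cell, and no other grouping gives one.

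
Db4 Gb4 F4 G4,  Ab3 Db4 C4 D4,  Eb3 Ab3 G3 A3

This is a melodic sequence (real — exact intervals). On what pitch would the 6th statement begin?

C2

Taking 4-note groups, the heads are Db4, Ab3, Eb3: the pattern moves down a 4th.
Extending the heads down a 4th: Bb2 → F2 → C2.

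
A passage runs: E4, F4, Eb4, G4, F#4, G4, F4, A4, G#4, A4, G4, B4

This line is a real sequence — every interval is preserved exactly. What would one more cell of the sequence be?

A#4 B4 A4 C#5

With a 4-note motive the entries are E4, F#4, G#4, each up a 2nd from the previous.
So cell 4 is A#4 B4 A4 C#5.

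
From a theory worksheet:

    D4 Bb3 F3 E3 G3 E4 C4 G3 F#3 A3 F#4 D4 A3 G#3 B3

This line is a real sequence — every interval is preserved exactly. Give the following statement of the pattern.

G#4 E4 B3 A#3 C#4

With a 5-note motive the entries are D4, E4, F#4, each up a 2nd from the previous.
So cell 4 is G#4 E4 B3 A#3 C#4.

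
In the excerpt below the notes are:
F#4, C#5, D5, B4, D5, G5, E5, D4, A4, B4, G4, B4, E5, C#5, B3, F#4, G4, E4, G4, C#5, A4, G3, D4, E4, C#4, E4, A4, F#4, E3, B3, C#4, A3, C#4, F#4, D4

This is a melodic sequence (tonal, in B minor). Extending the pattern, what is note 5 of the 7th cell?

F#3

With 7-note cells, note 5 of each statement runs D5, B4, G4, E4, C#4.
Extending down a 3rd: A3 → F#3.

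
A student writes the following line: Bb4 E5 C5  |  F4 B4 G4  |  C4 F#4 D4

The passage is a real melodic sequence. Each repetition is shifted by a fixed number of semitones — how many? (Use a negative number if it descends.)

With a 3-note motive the entries are Bb4, F4, C4, each down a 4th from the previous.
Bb4→F4 is 65 − 70 = -5 semitones.

-5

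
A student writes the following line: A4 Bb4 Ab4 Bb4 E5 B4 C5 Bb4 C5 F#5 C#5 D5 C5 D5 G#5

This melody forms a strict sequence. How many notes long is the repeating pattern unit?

There are 15 notes; a 5-note unit gives 3 cells:
A4 Bb4 Ab4 Bb4 E5 | B4 C5 Bb4 C5 F#5 | C#5 D5 C5 D5 G#5
Each cell is the previous one up a 2nd — so the unit is 5 notes.

5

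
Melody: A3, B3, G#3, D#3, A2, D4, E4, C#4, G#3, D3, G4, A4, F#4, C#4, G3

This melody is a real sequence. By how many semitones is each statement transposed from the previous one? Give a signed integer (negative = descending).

Taking 5-note groups, the heads are A3, D4, G4: the pattern moves up a 4th.
A3→D4 is 62 − 57 = 5 semitones.

5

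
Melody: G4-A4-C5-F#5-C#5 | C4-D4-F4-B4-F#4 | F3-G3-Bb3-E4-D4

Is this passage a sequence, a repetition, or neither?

Note 5 of cell 3 is D4; if this were a sequence it would be B3. No unit length gives a consistent transposition pattern.

neither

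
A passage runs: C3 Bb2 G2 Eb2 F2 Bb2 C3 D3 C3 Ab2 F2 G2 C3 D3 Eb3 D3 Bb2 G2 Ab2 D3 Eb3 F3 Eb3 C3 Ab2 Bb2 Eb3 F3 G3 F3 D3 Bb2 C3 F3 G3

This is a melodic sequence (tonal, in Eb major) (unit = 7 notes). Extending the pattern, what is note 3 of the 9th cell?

The unit is 7 notes. Position-3 pitches of the 5 shown cells: G2, Ab2, Bb2, C3, D3.
Each moves up a 2nd. Continuing: Eb3 → F3 → G3 → Ab3.

Ab3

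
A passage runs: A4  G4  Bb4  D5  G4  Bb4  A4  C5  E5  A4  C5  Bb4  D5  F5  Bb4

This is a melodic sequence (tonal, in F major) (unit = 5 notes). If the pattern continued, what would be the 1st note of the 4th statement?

D5

Grouping in 5s, the 1st note of each cell is A4, Bb4, C5.
Each moves up a 2nd; the next is D5.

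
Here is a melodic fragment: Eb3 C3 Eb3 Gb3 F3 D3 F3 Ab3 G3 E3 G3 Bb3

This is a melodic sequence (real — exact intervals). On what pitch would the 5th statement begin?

B3

The 4-note cells begin on Eb3, F3, G3 — each up a 2nd from the last.
Extending the heads up a 2nd: A3 → B3.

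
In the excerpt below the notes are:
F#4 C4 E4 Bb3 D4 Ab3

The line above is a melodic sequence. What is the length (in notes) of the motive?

2

There are 6 notes; a 2-note unit gives 3 cells:
F#4 C4 | E4 Bb3 | D4 Ab3
Every group is a transposition down a 2nd of the one before; no shorter unit works.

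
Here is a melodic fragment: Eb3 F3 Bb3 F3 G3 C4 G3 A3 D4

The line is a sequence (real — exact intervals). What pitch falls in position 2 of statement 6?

Grouping in 3s, the 2nd note of each cell is F3, G3, A3.
Extending up a 2nd: B3 → C#4 → D#4.

D#4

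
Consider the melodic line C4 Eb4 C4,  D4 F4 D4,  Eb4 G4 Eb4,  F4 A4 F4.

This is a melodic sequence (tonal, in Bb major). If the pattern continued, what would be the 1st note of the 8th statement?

Grouping in 3s, the 1st note of each cell is C4, D4, Eb4, F4.
Each moves up a 2nd. Continuing: G4 → A4 → Bb4 → C5.

C5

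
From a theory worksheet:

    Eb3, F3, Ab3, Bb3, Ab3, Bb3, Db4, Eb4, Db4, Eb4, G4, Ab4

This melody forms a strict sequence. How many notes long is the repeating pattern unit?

4

12 notes total. Splitting into 3 groups of 4:
Eb3 F3 Ab3 Bb3 | Ab3 Bb3 Db4 Eb4 | Db4 Eb4 G4 Ab4
Each cell is the previous one up a 4th — so the unit is 4 notes.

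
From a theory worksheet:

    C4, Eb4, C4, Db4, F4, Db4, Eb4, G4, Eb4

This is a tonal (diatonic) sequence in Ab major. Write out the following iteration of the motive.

F4 Ab4 F4

Taking 3-note groups, the heads are C4, Db4, Eb4: the pattern moves up a 2nd.
Statement 4 starts on F4 and keeps the same diatonic contour: F4 Ab4 F4.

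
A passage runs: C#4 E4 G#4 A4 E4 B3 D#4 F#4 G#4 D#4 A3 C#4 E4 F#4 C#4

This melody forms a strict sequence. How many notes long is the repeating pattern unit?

5

There are 15 notes; a 5-note unit gives 3 cells:
C#4 E4 G#4 A4 E4 | B3 D#4 F#4 G#4 D#4 | A3 C#4 E4 F#4 C#4
Every group is a transposition down a 2nd of the one before; no shorter unit works.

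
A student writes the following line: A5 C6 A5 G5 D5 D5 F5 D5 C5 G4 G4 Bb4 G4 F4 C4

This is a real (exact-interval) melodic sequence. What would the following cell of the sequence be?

C4 Eb4 C4 Bb3 F3

The 5-note cells begin on A5, D5, G4 — each down a 5th from the last.
So cell 4 is C4 Eb4 C4 Bb3 F3.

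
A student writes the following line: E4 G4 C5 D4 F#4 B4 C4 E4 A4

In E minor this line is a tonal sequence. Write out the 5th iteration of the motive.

A3 C4 F#4

Taking 3-note groups, the heads are E4, D4, C4: the pattern moves down a 2nd.
Carrying on: B3 → A3.
Statement 5 starts on A3 and keeps the same diatonic contour: A3 C4 F#4.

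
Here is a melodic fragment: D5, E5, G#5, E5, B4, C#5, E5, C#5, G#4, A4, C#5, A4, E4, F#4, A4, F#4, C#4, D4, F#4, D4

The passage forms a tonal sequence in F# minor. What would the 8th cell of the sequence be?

Taking 4-note groups, the heads are D5, B4, G#4, E4, C#4: the pattern moves down a 3rd.
Carrying on: A3 → F#3 → D3.
Statement 8 starts on D3 and keeps the same diatonic contour: D3 E3 G#3 E3.

D3 E3 G#3 E3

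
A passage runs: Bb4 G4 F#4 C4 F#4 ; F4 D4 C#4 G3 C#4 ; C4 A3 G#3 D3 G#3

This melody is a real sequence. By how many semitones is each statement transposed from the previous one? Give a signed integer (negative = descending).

With a 5-note motive the entries are Bb4, F4, C4, each down a 4th from the previous.
Counting half-steps from Bb4 to F4: -5.

-5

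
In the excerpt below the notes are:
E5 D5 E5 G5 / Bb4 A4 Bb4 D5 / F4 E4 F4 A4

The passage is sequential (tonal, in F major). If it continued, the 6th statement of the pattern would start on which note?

Taking 4-note groups, the heads are E5, Bb4, F4: the pattern moves down a 4th.
Continuing: C4 → G3 → D3. Statement 6 starts on D3.

D3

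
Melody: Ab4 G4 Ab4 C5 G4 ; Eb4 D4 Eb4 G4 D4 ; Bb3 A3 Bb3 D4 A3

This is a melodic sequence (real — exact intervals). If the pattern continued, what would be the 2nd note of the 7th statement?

Grouping in 5s, the 2nd note of each cell is G4, D4, A3.
Extending down a 4th: E3 → B2 → F#2 → C#2.

C#2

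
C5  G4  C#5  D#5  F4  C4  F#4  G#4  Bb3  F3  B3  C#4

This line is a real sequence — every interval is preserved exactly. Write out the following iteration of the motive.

Eb3 Bb2 E3 F#3

Taking 4-note groups, the heads are C5, F4, Bb3: the pattern moves down a 5th.
From Eb3 the exact shape gives Eb3 Bb2 E3 F#3.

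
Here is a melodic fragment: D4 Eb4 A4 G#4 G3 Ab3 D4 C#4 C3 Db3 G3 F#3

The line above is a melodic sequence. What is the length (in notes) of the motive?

There are 12 notes; a 4-note unit gives 3 cells:
D4 Eb4 A4 G#4 | G3 Ab3 D4 C#4 | C3 Db3 G3 F#3
That's a consistent down a 5th shift per cell, and no other grouping gives one.

4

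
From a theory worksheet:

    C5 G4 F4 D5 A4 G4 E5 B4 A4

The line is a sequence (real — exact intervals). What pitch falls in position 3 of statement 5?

With 3-note cells, note 3 of each statement runs F4, G4, A4.
Extending up a 2nd: B4 → C#5.

C#5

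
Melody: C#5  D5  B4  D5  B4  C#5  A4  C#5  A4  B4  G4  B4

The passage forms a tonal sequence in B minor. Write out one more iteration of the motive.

G4 A4 F#4 A4

The 4-note cells begin on C#5, B4, A4 — each down a 2nd from the last.
Statement 4 starts on G4 and keeps the same diatonic contour: G4 A4 F#4 A4.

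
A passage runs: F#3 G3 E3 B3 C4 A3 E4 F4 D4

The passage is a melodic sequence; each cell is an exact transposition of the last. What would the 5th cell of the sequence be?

D5 Eb5 C5

With a 3-note motive the entries are F#3, B3, E4, each up a 4th from the previous.
Continuing the starts: A4 → D5.
From D5 the exact shape gives D5 Eb5 C5.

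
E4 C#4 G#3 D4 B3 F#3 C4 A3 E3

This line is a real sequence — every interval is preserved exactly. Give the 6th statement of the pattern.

With a 3-note motive the entries are E4, D4, C4, each down a 2nd from the previous.
Continuing the starts: Bb3 → Ab3 → Gb3.
So cell 6 is Gb3 Eb3 Bb2.

Gb3 Eb3 Bb2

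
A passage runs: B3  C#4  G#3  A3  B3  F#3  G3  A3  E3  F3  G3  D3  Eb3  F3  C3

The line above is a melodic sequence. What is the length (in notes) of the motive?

15 notes total. Splitting into 5 groups of 3:
B3 C#4 G#3 | A3 B3 F#3 | G3 A3 E3 | F3 G3 D3 | Eb3 F3 C3
Each cell is the previous one down a 2nd — so the unit is 3 notes.

3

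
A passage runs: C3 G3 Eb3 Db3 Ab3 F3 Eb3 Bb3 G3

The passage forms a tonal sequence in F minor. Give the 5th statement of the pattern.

Unit = 3 notes; the statements start on C3, Db3, Eb3, moving up a 2nd each time.
Carrying on: F3 → G3.
Statement 5 starts on G3 and keeps the same diatonic contour: G3 Db4 Bb3.

G3 Db4 Bb3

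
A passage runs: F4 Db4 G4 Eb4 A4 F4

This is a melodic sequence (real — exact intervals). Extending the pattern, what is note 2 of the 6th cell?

B4

With 2-note cells, note 2 of each statement runs Db4, Eb4, F4.
Each moves up a 2nd. Continuing: G4 → A4 → B4.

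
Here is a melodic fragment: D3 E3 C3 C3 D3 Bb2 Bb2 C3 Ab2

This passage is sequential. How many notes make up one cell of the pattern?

9 notes total. Splitting into 3 groups of 3:
D3 E3 C3 | C3 D3 Bb2 | Bb2 C3 Ab2
Each cell is the previous one down a 2nd — so the unit is 3 notes.

3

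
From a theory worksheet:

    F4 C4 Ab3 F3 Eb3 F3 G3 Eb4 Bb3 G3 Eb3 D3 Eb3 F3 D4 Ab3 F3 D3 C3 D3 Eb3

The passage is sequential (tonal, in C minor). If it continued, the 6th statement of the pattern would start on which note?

Ab3

The 7-note cells begin on F4, Eb4, D4 — each down a 2nd from the last.
Continuing: C4 → Bb3 → Ab3. Statement 6 starts on Ab3.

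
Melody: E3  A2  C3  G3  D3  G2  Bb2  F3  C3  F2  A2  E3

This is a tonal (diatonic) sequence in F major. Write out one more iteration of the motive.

With a 4-note motive the entries are E3, D3, C3, each down a 2nd from the previous.
So cell 4 is Bb2 E2 G2 D3.

Bb2 E2 G2 D3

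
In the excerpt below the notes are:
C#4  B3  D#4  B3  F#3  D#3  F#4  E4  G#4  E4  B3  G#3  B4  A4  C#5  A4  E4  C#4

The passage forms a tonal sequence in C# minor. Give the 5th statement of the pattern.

A5 G#5 B5 G#5 D#5 B4

The 6-note cells begin on C#4, F#4, B4 — each up a 4th from the last.
Carrying on: E5 → A5.
Statement 5 starts on A5 and keeps the same diatonic contour: A5 G#5 B5 G#5 D#5 B4.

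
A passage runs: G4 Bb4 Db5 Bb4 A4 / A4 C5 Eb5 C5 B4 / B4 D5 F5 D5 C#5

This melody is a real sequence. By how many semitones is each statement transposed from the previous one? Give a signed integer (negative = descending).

The 5-note cells begin on G4, A4, B4 — each up a 2nd from the last.
G4 to A4 spans +2 semitones.

2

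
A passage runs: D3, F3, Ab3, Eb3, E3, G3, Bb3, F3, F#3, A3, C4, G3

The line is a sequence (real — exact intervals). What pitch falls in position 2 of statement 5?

C#4

The unit is 4 notes. Position-2 pitches of the 3 shown cells: F3, G3, A3.
Extending up a 2nd: B3 → C#4.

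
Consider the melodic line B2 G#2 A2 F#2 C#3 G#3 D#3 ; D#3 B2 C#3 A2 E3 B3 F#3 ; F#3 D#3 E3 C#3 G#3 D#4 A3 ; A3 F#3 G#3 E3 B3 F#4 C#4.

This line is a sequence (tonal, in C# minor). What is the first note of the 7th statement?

Taking 7-note groups, the heads are B2, D#3, F#3, A3: the pattern moves up a 3rd.
Continuing: C#4 → E4 → G#4. Statement 7 starts on G#4.

G#4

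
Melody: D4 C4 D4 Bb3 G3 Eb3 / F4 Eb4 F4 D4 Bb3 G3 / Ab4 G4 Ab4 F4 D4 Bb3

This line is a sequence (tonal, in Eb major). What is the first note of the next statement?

C5

With a 6-note motive the entries are D4, F4, Ab4, each up a 3rd from the previous.
One more step up a 3rd gives C5.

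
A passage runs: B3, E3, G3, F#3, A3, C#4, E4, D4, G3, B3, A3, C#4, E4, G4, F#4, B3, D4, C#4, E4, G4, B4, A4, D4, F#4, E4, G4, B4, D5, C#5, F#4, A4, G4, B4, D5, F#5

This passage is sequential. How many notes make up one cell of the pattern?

7

There are 35 notes; a 7-note unit gives 5 cells:
B3 E3 G3 F#3 A3 C#4 E4 | D4 G3 B3 A3 C#4 E4 G4 | F#4 B3 D4 C#4 E4 G4 B4 | A4 D4 F#4 E4 G4 B4 D5 | C#5 F#4 A4 G4 B4 D5 F#5
Every group is a transposition up a 3rd of the one before; no shorter unit works.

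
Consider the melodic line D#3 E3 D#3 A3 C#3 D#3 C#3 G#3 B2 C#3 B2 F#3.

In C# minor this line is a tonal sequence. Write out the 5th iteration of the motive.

Taking 4-note groups, the heads are D#3, C#3, B2: the pattern moves down a 2nd.
Extending down a 2nd: A2 → G#2.
So cell 5 is G#2 A2 G#2 D#3.

G#2 A2 G#2 D#3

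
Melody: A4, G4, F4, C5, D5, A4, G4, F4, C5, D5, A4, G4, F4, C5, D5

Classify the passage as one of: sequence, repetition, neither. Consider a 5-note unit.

Each 5-note cell is identical (A4 G4 F4 C5 D5), restated at the same pitch.

repetition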